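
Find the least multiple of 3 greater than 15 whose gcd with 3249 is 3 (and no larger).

Multiples of 3 above 15: 3·6, 3·7, … . Need the cofactor coprime to 3249/3 = 1083.
Checking s = 6, 7, … the first with gcd(s, 1083) = 1 is s = 7, giving 21.

21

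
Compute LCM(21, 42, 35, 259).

7770

21 = 3 · 7; 42 = 2 · 3 · 7; 35 = 5 · 7; 259 = 7 · 37
lcm takes max exponent of each prime: 2 · 3 · 5 · 7 · 37 = 7770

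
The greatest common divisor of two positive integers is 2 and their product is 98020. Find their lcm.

For any two positive integers, gcd × lcm equals their product. Hence lcm = 98020 / 2 = 49010.

49010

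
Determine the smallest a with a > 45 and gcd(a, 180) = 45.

135

gcd(a, 180) = 45 forces 45 | a; write a = 45s. Then gcd(45s, 45·4) = 45·gcd(s, 4), so need gcd(s, 4) = 1.
45s > 45 gives s ≥ 2. The least s ≥ 2 coprime to 4 is 3, so a = 45·3 = 135.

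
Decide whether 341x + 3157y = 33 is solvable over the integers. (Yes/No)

By Bézout, 341x + 3157y = 33 has integer solutions iff gcd(341, 3157) | 33.
Euclid: 3157 = 9·341 + 88; 341 = 3·88 + 77; 88 = 1·77 + 11; 77 = 7·11 + 0. gcd = 11; 33 mod 11 = 0. Yes.

Yes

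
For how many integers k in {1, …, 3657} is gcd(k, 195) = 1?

Prime factors of 195: 3, 5, 13. Count integers ≤ 3657 divisible by none of them.
By inclusion–exclusion: 3657 − ⌊3657/3⌋ − ⌊3657/5⌋ − ⌊3657/13⌋ + ⌊3657/15⌋ + ⌊3657/39⌋ + ⌊3657/65⌋ − ⌊3657/195⌋ = 1800.

1800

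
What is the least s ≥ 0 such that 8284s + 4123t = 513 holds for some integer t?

122

Reduce mod 4123: 8284s ≡ 513 (mod 4123). With g = gcd(8284, 4123) = 19 dividing 513, divide through: 436s ≡ 27 (mod 217).
Since gcd(436, 217) = 1, s ≡ 27·(436)⁻¹ ≡ 122 (mod 217). Smallest non-negative: 122.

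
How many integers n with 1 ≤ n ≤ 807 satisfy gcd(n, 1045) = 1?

Prime factors of 1045: 5, 11, 19. Count integers ≤ 807 divisible by none of them.
By inclusion–exclusion: 807 − ⌊807/5⌋ − ⌊807/11⌋ − ⌊807/19⌋ + ⌊807/55⌋ + ⌊807/95⌋ + ⌊807/209⌋ − ⌊807/1045⌋ = 556.

556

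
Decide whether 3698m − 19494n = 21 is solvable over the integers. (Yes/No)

No

By Bézout, 3698m − 19494n = 21 has integer solutions iff gcd(3698, 19494) | 21.
Euclid: 19494 = 5·3698 + 1004; 3698 = 3·1004 + 686; 1004 = 1·686 + 318; 686 = 2·318 + 50; 318 = 6·50 + 18; 50 = 2·18 + 14; 18 = 1·14 + 4; 14 = 3·4 + 2; 4 = 2·2 + 0. gcd = 2; 21 mod 2 = 1. No.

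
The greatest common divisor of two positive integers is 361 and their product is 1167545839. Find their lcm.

Since gcd(m,n)·lcm(m,n) = mn, lcm = 1167545839/361 = 3234199.

3234199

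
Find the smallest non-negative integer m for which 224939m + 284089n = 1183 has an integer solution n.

706

gcd(224939, 284089) = 169 (Euclid: 284089 = 1·224939 + 59150; 224939 = 3·59150 + 47489; 59150 = 1·47489 + 11661; 47489 = 4·11661 + 845; 11661 = 13·845 + 676; 845 = 1·676 + 169; 676 = 4·169 + 0), and 169 | 1183.
Extended Euclid: 224939·(341) + 284089·(-270) = 169. Scale by 7: m₀ = 2387.
General solution m = m₀ + 1681t; reducing mod 1681 gives m = 706 (and n = -559).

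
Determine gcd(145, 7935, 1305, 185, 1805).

5

145 = 5 · 29; 7935 = 3 · 5 · 23²; 1305 = 3² · 5 · 29; 185 = 5 · 37; 1805 = 5 · 19²
gcd takes min exponent of each prime: 5 = 5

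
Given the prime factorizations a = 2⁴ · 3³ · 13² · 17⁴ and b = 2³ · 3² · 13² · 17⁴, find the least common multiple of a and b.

6097701168

max exponent per prime: 2⁴ · 3³ · 13² · 17⁴ = 6097701168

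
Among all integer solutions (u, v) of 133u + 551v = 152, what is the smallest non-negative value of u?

Euclid: 551 = 4·133 + 19; 133 = 7·19 + 0 → gcd = 19; 152 = 19·8.
Back-substitution yields 133·(-4) + 551·(1) = 19, so one solution is u = -4·8 = -32, v = 1·8 = 8.
Solutions in u differ by 551/19 = 29; the one in [0, 29) is -32 mod 29 = 26.

26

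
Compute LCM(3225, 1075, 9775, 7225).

3225 = 3 · 5² · 43; 1075 = 5² · 43; 9775 = 5² · 17 · 23; 7225 = 5² · 17²
lcm takes max exponent of each prime: 3 · 5² · 17² · 23 · 43 = 21436575

21436575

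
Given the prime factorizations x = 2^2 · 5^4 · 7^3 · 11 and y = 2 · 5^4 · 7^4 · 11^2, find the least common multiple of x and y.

max exponent per prime: 2^2 · 5^4 · 7^4 · 11^2 = 726302500

726302500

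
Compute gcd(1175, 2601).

Euclid: 2601 = 2·1175 + 251; 1175 = 4·251 + 171; 251 = 1·171 + 80; 171 = 2·80 + 11; 80 = 7·11 + 3; 11 = 3·3 + 2; 3 = 1·2 + 1; 2 = 2·1 + 0. Last nonzero remainder: 1.

1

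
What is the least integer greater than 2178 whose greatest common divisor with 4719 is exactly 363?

2541

4719 = 363·13. Any m with gcd(m, 4719) = 363 is a multiple of 363, say 363s, with s coprime to 13.
Need s > 2178/363, so s ≥ 7. First s ≥ 7 with gcd(s, 13) = 1 is s = 7. Thus m = 363·7 = 2541.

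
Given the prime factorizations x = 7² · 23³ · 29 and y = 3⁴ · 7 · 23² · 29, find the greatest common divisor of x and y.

min exponent per shared prime: 7 · 23² · 29 = 107387

107387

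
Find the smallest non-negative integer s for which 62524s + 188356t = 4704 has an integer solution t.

943

Reduce mod 188356: 62524s ≡ 4704 (mod 188356). With g = gcd(62524, 188356) = 196 dividing 4704, divide through: 319s ≡ 24 (mod 961).
Since gcd(319, 961) = 1, s ≡ 24·(319)⁻¹ ≡ 943 (mod 961). Smallest non-negative: 943.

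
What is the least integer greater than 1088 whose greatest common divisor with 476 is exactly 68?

1156

476 = 68·7. Any k with gcd(k, 476) = 68 is a multiple of 68, say 68s, with s coprime to 7.
Need s > 1088/68, so s ≥ 17. First s ≥ 17 with gcd(s, 7) = 1 is s = 17. Thus k = 68·17 = 1156.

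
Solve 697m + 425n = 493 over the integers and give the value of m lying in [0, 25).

19

gcd(697, 425) = 17 (Euclid: 697 = 1·425 + 272; 425 = 1·272 + 153; 272 = 1·153 + 119; 153 = 1·119 + 34; 119 = 3·34 + 17; 34 = 2·17 + 0), and 17 | 493.
Extended Euclid: 697·(11) + 425·(-18) = 17. Scale by 29: m₀ = 319.
General solution m = m₀ + 25t; reducing mod 25 gives m = 19 (and n = -30).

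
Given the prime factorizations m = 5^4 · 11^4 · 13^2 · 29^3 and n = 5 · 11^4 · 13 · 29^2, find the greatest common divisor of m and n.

800350265

min exponent per shared prime: 5 · 11^4 · 13 · 29^2 = 800350265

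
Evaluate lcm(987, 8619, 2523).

987 = 3 · 7 · 47; 8619 = 3 · 13² · 17; 2523 = 3 · 29²
lcm takes max exponent of each prime: 3 · 7 · 13² · 17 · 29² · 47 = 2384782491

2384782491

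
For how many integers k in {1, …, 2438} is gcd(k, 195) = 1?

1201

Prime factors of 195: 3, 5, 13. Count integers ≤ 2438 divisible by none of them.
By inclusion–exclusion: 2438 − ⌊2438/3⌋ − ⌊2438/5⌋ − ⌊2438/13⌋ + ⌊2438/15⌋ + ⌊2438/39⌋ + ⌊2438/65⌋ − ⌊2438/195⌋ = 1201.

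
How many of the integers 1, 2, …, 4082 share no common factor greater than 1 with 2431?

2431 = 11·13·17. Inclusion–exclusion on these primes:
4082 − ⌊4082/11⌋ − ⌊4082/13⌋ − ⌊4082/17⌋ + ⌊4082/143⌋ + ⌊4082/187⌋ + ⌊4082/221⌋ − ⌊4082/2431⌋ = 3223

3223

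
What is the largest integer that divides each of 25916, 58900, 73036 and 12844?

gcd(25916, 58900): 58900 = 2·25916 + 7068; 25916 = 3·7068 + 4712; 7068 = 1·4712 + 2356; 4712 = 2·2356 + 0 → 2356
gcd(2356, 73036): 73036 = 31·2356 + 0 → 2356
gcd(2356, 12844): 12844 = 5·2356 + 1064; 2356 = 2·1064 + 228; 1064 = 4·228 + 152; 228 = 1·152 + 76; 152 = 2·76 + 0 → 76

76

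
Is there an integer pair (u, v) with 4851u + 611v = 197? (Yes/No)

Yes

By Bézout, 4851u + 611v = 197 has integer solutions iff gcd(4851, 611) | 197.
Euclid: 4851 = 7·611 + 574; 611 = 1·574 + 37; 574 = 15·37 + 19; 37 = 1·19 + 18; 19 = 1·18 + 1; 18 = 18·1 + 0. gcd = 1; 197 mod 1 = 0. Yes.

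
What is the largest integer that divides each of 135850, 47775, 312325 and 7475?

325

gcd(135850, 47775): 135850 = 2·47775 + 40300; 47775 = 1·40300 + 7475; 40300 = 5·7475 + 2925; 7475 = 2·2925 + 1625; 2925 = 1·1625 + 1300; 1625 = 1·1300 + 325; 1300 = 4·325 + 0 → 325
gcd(325, 312325): 312325 = 961·325 + 0 → 325
gcd(325, 7475): 7475 = 23·325 + 0 → 325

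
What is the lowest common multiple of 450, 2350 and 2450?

450 = 2 · 3² · 5²; 2350 = 2 · 5² · 47; 2450 = 2 · 5² · 7²
lcm takes max exponent of each prime: 2 · 3² · 5² · 7² · 47 = 1036350

1036350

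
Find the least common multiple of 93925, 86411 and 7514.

93925 = 5² · 13 · 17²; 86411 = 13 · 17² · 23; 7514 = 2 · 13 · 17²
lcm takes max exponent of each prime: 2 · 5² · 13 · 17² · 23 = 4320550

4320550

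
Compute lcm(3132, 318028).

3132 = 2² · 3³ · 29; 318028 = 2² · 43³
max exponents: 2² · 3³ · 29 · 43³ = 249015924

249015924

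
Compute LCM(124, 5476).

169756

124 = 2² · 31; 5476 = 2² · 37²
max exponents: 2² · 31 · 37² = 169756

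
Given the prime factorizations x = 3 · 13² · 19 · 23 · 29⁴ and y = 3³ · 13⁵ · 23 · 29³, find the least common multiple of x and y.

max exponent per prime: 3³ · 13⁵ · 19 · 23 · 29⁴ = 3098517506645067

3098517506645067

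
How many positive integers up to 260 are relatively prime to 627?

150

Prime factors of 627: 3, 11, 19. Count integers ≤ 260 divisible by none of them.
By inclusion–exclusion: 260 − ⌊260/3⌋ − ⌊260/11⌋ − ⌊260/19⌋ + ⌊260/33⌋ + ⌊260/57⌋ + ⌊260/209⌋ − ⌊260/627⌋ = 150.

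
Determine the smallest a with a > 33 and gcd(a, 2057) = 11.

44

Multiples of 11 above 33: 11·4, 11·5, … . Need the cofactor coprime to 2057/11 = 187.
Checking s = 4, 5, … the first with gcd(s, 187) = 1 is s = 4, giving 44.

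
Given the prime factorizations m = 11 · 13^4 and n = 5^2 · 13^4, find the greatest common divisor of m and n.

min exponent per shared prime: 13^4 = 28561

28561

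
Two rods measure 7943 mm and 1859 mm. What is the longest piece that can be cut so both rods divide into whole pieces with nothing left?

Euclid: 7943 = 4·1859 + 507; 1859 = 3·507 + 338; 507 = 1·338 + 169; 338 = 2·169 + 0. Last nonzero remainder: 169.

169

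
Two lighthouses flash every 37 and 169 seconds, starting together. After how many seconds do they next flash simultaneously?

6253

37 = 37; 169 = 13²
max exponents: 13² · 37 = 6253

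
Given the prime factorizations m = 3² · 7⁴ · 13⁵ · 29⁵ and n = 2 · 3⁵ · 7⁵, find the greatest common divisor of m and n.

21609

min exponent per shared prime: 3² · 7⁴ = 21609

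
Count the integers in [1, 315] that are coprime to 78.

97

78 = 2·3·13. Inclusion–exclusion on these primes:
315 − ⌊315/2⌋ − ⌊315/3⌋ − ⌊315/13⌋ + ⌊315/6⌋ + ⌊315/26⌋ + ⌊315/39⌋ − ⌊315/78⌋ = 97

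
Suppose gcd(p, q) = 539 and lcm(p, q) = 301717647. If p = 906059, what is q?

179487

p·q = gcd·lcm = 539·301717647 = 162625811733, so q = 162625811733/906059 = 179487.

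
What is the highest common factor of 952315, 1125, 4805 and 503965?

gcd(952315, 1125): 952315 = 846·1125 + 565; 1125 = 1·565 + 560; 565 = 1·560 + 5; 560 = 112·5 + 0 → 5
gcd(5, 4805): 4805 = 961·5 + 0 → 5
gcd(5, 503965): 503965 = 100793·5 + 0 → 5

5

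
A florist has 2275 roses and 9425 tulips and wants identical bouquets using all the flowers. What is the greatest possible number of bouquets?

Euclid: 9425 = 4·2275 + 325; 2275 = 7·325 + 0. Last nonzero remainder: 325.

325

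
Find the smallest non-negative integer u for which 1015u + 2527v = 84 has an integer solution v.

Reduce mod 2527: 1015u ≡ 84 (mod 2527). With g = gcd(1015, 2527) = 7 dividing 84, divide through: 145u ≡ 12 (mod 361).
Since gcd(145, 361) = 1, u ≡ 12·(145)⁻¹ ≡ 20 (mod 361). Smallest non-negative: 20.

20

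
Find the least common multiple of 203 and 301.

8729

gcd first: 301 = 1·203 + 98; 203 = 2·98 + 7; 98 = 14·7 + 0 → gcd = 7
lcm = 203·301/gcd = 61103/7 = 8729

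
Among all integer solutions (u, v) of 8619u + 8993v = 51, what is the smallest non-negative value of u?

Euclid: 8993 = 1·8619 + 374; 8619 = 23·374 + 17; 374 = 22·17 + 0 → gcd = 17; 51 = 17·3.
Back-substitution yields 8619·(24) + 8993·(-23) = 17, so one solution is u = 24·3 = 72, v = -23·3 = -69.
Solutions in u differ by 8993/17 = 529; the one in [0, 529) is 72 mod 529 = 72.

72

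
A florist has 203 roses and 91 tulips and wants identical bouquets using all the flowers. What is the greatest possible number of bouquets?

7

Euclid: 203 = 2·91 + 21; 91 = 4·21 + 7; 21 = 3·7 + 0. Last nonzero remainder: 7.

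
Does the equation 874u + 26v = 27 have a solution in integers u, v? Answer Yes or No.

No

By Bézout, 874u + 26v = 27 has integer solutions iff gcd(874, 26) | 27.
Euclid: 874 = 33·26 + 16; 26 = 1·16 + 10; 16 = 1·10 + 6; 10 = 1·6 + 4; 6 = 1·4 + 2; 4 = 2·2 + 0. gcd = 2; 27 mod 2 = 1. No.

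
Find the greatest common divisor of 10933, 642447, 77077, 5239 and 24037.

13

10933 = 13 · 29²; 642447 = 3² · 13 · 17² · 19; 77077 = 7² · 11² · 13; 5239 = 13² · 31; 24037 = 13 · 43²
gcd takes min exponent of each prime: 13 = 13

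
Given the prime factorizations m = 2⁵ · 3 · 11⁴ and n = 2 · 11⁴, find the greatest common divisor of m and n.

min exponent per shared prime: 2 · 11⁴ = 29282

29282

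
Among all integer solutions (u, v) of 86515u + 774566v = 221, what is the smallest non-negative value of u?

42831

gcd(86515, 774566) = 13 (Euclid: 774566 = 8·86515 + 82446; 86515 = 1·82446 + 4069; 82446 = 20·4069 + 1066; 4069 = 3·1066 + 871; 1066 = 1·871 + 195; 871 = 4·195 + 91; 195 = 2·91 + 13; 91 = 7·13 + 0), and 13 | 221.
Extended Euclid: 86515·(-7995) + 774566·(893) = 13. Scale by 17: u₀ = -135915.
General solution u = u₀ + 59582t; reducing mod 59582 gives u = 42831 (and v = -4784).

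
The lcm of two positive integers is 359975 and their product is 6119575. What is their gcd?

17

From gcd × lcm = pq: gcd = 6119575 / 359975 = 17.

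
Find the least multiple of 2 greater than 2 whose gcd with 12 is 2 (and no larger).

10

gcd(m, 12) = 2 forces 2 | m; write m = 2s. Then gcd(2s, 2·6) = 2·gcd(s, 6), so need gcd(s, 6) = 1.
2s > 2 gives s ≥ 2. The least s ≥ 2 coprime to 6 is 5, so m = 2·5 = 10.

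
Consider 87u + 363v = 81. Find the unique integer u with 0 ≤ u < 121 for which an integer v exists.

51

Reduce mod 363: 87u ≡ 81 (mod 363). With g = gcd(87, 363) = 3 dividing 81, divide through: 29u ≡ 27 (mod 121).
Since gcd(29, 121) = 1, u ≡ 27·(29)⁻¹ ≡ 51 (mod 121). Smallest non-negative: 51.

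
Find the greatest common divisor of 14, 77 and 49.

7

gcd(14, 77): 77 = 5·14 + 7; 14 = 2·7 + 0 → 7
gcd(7, 49): 49 = 7·7 + 0 → 7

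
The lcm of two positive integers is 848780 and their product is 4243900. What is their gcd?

From gcd × lcm = mn: gcd = 4243900 / 848780 = 5.

5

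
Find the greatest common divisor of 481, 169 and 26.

13

481 = 13 · 37; 169 = 13²; 26 = 2 · 13
gcd takes min exponent of each prime: 13 = 13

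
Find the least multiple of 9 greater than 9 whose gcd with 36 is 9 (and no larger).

36 = 9·4. Any a with gcd(a, 36) = 9 is a multiple of 9, say 9s, with s coprime to 4.
Need s > 9/9, so s ≥ 2. First s ≥ 2 with gcd(s, 4) = 1 is s = 3. Thus a = 9·3 = 27.

27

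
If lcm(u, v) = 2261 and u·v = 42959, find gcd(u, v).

gcd·lcm = product, so gcd = 42959/2261 = 19.

19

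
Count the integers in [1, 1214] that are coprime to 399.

658

Prime factors of 399: 3, 7, 19. Count integers ≤ 1214 divisible by none of them.
By inclusion–exclusion: 1214 − ⌊1214/3⌋ − ⌊1214/7⌋ − ⌊1214/19⌋ + ⌊1214/21⌋ + ⌊1214/57⌋ + ⌊1214/133⌋ − ⌊1214/399⌋ = 658.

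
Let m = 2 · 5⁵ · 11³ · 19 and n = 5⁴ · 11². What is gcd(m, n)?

75625

min exponent per shared prime: 5⁴ · 11² = 75625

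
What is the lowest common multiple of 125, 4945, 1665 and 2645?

125 = 5³; 4945 = 5 · 23 · 43; 1665 = 3² · 5 · 37; 2645 = 5 · 23²
lcm takes max exponent of each prime: 3² · 5³ · 23² · 37 · 43 = 946843875

946843875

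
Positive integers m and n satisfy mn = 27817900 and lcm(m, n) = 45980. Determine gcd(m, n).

From gcd × lcm = mn: gcd = 27817900 / 45980 = 605.

605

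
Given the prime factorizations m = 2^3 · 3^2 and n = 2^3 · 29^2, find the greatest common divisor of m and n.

min exponent per shared prime: 2^3 = 8

8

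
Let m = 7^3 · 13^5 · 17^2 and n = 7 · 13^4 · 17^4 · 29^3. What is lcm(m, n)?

259418271187997831

max exponent per prime: 7^3 · 13^5 · 17^4 · 29^3 = 259418271187997831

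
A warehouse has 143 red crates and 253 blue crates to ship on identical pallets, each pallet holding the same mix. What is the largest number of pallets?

11

143 = 11 · 13
253 = 11 · 23
Common: 11 = 11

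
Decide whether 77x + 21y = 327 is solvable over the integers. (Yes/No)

No

By Bézout, 77x + 21y = 327 has integer solutions iff gcd(77, 21) | 327.
Euclid: 77 = 3·21 + 14; 21 = 1·14 + 7; 14 = 2·7 + 0. gcd = 7; 327 mod 7 = 5. No.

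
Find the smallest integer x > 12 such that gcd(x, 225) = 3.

21

225 = 3·75. Any x with gcd(x, 225) = 3 is a multiple of 3, say 3s, with s coprime to 75.
Need s > 12/3, so s ≥ 5. First s ≥ 5 with gcd(s, 75) = 1 is s = 7. Thus x = 3·7 = 21.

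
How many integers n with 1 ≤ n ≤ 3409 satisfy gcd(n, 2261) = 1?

Prime factors of 2261: 7, 17, 19. Count integers ≤ 3409 divisible by none of them.
By inclusion–exclusion: 3409 − ⌊3409/7⌋ − ⌊3409/17⌋ − ⌊3409/19⌋ + ⌊3409/119⌋ + ⌊3409/133⌋ + ⌊3409/323⌋ − ⌊3409/2261⌋ = 2605.

2605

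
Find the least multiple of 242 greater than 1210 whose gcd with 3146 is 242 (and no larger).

1452

3146 = 242·13. Any k with gcd(k, 3146) = 242 is a multiple of 242, say 242s, with s coprime to 13.
Need s > 1210/242, so s ≥ 6. First s ≥ 6 with gcd(s, 13) = 1 is s = 6. Thus k = 242·6 = 1452.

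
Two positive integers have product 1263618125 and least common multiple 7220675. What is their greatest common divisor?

From gcd × lcm = mn: gcd = 1263618125 / 7220675 = 175.

175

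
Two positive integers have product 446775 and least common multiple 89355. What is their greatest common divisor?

gcd·lcm = product, so gcd = 446775/89355 = 5.

5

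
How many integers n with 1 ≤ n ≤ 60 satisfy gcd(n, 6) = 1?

Prime factors of 6: 2, 3. Count integers ≤ 60 divisible by none of them.
By inclusion–exclusion: 60 − ⌊60/2⌋ − ⌊60/3⌋ + ⌊60/6⌋ = 20.

20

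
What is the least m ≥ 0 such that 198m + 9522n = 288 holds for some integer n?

Reduce mod 9522: 198m ≡ 288 (mod 9522). With g = gcd(198, 9522) = 18 dividing 288, divide through: 11m ≡ 16 (mod 529).
Since gcd(11, 529) = 1, m ≡ 16·(11)⁻¹ ≡ 290 (mod 529). Smallest non-negative: 290.

290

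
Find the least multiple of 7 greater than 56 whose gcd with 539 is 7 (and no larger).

Multiples of 7 above 56: 7·9, 7·10, … . Need the cofactor coprime to 539/7 = 77.
Checking s = 9, 10, … the first with gcd(s, 77) = 1 is s = 9, giving 63.

63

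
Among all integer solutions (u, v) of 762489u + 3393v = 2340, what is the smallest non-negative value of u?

12

gcd(762489, 3393) = 117 (Euclid: 762489 = 224·3393 + 2457; 3393 = 1·2457 + 936; 2457 = 2·936 + 585; 936 = 1·585 + 351; 585 = 1·351 + 234; 351 = 1·234 + 117; 234 = 2·117 + 0), and 117 | 2340.
Extended Euclid: 762489·(-11) + 3393·(2472) = 117. Scale by 20: u₀ = -220.
General solution u = u₀ + 29t; reducing mod 29 gives u = 12 (and v = -2696).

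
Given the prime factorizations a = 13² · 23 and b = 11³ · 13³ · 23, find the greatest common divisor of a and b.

min exponent per shared prime: 13² · 23 = 3887

3887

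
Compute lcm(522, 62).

522 = 2 · 3² · 29; 62 = 2 · 31
max exponents: 2 · 3² · 29 · 31 = 16182

16182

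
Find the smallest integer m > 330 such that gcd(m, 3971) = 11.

Multiples of 11 above 330: 11·31, 11·32, … . Need the cofactor coprime to 3971/11 = 361.
Checking s = 31, 32, … the first with gcd(s, 361) = 1 is s = 31, giving 341.

341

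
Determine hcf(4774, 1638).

14

4774 = 2 · 7 · 11 · 31
1638 = 2 · 3² · 7 · 13
Common: 2 · 7 = 14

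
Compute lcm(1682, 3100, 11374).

14826577700

1682 = 2 · 29²; 3100 = 2² · 5² · 31; 11374 = 2 · 11² · 47
lcm takes max exponent of each prime: 2² · 5² · 11² · 29² · 31 · 47 = 14826577700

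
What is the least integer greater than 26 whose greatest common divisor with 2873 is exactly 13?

gcd(t, 2873) = 13 forces 13 | t; write t = 13s. Then gcd(13s, 13·221) = 13·gcd(s, 221), so need gcd(s, 221) = 1.
13s > 26 gives s ≥ 3. The least s ≥ 3 coprime to 221 is 3, so t = 13·3 = 39.

39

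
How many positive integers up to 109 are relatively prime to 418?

Prime factors of 418: 2, 11, 19. Count integers ≤ 109 divisible by none of them.
By inclusion–exclusion: 109 − ⌊109/2⌋ − ⌊109/11⌋ − ⌊109/19⌋ + ⌊109/22⌋ + ⌊109/38⌋ + ⌊109/209⌋ − ⌊109/418⌋ = 47.

47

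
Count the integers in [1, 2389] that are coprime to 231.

231 = 3·7·11. Inclusion–exclusion on these primes:
2389 − ⌊2389/3⌋ − ⌊2389/7⌋ − ⌊2389/11⌋ + ⌊2389/21⌋ + ⌊2389/33⌋ + ⌊2389/77⌋ − ⌊2389/231⌋ = 1241

1241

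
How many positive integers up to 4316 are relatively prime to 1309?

1309 = 7·11·17. Inclusion–exclusion on these primes:
4316 − ⌊4316/7⌋ − ⌊4316/11⌋ − ⌊4316/17⌋ + ⌊4316/77⌋ + ⌊4316/119⌋ + ⌊4316/187⌋ − ⌊4316/1309⌋ = 3167

3167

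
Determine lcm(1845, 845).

gcd first: 1845 = 2·845 + 155; 845 = 5·155 + 70; 155 = 2·70 + 15; 70 = 4·15 + 10; 15 = 1·10 + 5; 10 = 2·5 + 0 → gcd = 5
lcm = 1845·845/gcd = 1559025/5 = 311805

311805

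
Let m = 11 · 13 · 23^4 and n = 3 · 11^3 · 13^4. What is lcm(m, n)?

max exponent per prime: 3 · 11^3 · 13^4 · 23^4 = 31914207432393

31914207432393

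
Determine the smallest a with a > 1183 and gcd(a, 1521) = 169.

1521 = 169·9. Any a with gcd(a, 1521) = 169 is a multiple of 169, say 169s, with s coprime to 9.
Need s > 1183/169, so s ≥ 8. First s ≥ 8 with gcd(s, 9) = 1 is s = 8. Thus a = 169·8 = 1352.

1352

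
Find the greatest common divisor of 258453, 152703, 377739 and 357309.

gcd(258453, 152703): 258453 = 1·152703 + 105750; 152703 = 1·105750 + 46953; 105750 = 2·46953 + 11844; 46953 = 3·11844 + 11421; 11844 = 1·11421 + 423; 11421 = 27·423 + 0 → 423
gcd(423, 377739): 377739 = 893·423 + 0 → 423
gcd(423, 357309): 357309 = 844·423 + 297; 423 = 1·297 + 126; 297 = 2·126 + 45; 126 = 2·45 + 36; 45 = 1·36 + 9; 36 = 4·9 + 0 → 9

9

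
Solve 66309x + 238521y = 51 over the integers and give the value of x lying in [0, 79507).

Reduce mod 238521: 66309x ≡ 51 (mod 238521). With g = gcd(66309, 238521) = 3 dividing 51, divide through: 22103x ≡ 17 (mod 79507).
Since gcd(22103, 79507) = 1, x ≡ 17·(22103)⁻¹ ≡ 68043 (mod 79507). Smallest non-negative: 68043.

68043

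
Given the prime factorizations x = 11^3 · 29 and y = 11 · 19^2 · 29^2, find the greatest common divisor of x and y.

min exponent per shared prime: 11 · 29 = 319

319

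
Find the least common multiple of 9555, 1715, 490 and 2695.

1471470

lcm(9555, 1715) = 9555·1715/gcd = 16386825/245 = 66885
lcm(66885, 490) = 66885·490/gcd = 32773650/245 = 133770
lcm(133770, 2695) = 133770·2695/gcd = 360510150/245 = 1471470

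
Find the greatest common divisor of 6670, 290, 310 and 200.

6670 = 2 · 5 · 23 · 29; 290 = 2 · 5 · 29; 310 = 2 · 5 · 31; 200 = 2³ · 5²
gcd takes min exponent of each prime: 2 · 5 = 10

10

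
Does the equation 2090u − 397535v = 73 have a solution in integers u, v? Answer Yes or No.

By Bézout, 2090u − 397535v = 73 has integer solutions iff gcd(2090, 397535) | 73.
Euclid: 397535 = 190·2090 + 435; 2090 = 4·435 + 350; 435 = 1·350 + 85; 350 = 4·85 + 10; 85 = 8·10 + 5; 10 = 2·5 + 0. gcd = 5; 73 mod 5 = 3. No.

No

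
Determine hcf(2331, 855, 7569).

2331 = 3² · 7 · 37; 855 = 3² · 5 · 19; 7569 = 3² · 29²
gcd takes min exponent of each prime: 3² = 9

9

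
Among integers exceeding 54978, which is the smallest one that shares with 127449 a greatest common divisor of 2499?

57477

127449 = 2499·51. Any k with gcd(k, 127449) = 2499 is a multiple of 2499, say 2499s, with s coprime to 51.
Need s > 54978/2499, so s ≥ 23. First s ≥ 23 with gcd(s, 51) = 1 is s = 23. Thus k = 2499·23 = 57477.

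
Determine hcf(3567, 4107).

3

Euclid: 4107 = 1·3567 + 540; 3567 = 6·540 + 327; 540 = 1·327 + 213; 327 = 1·213 + 114; 213 = 1·114 + 99; 114 = 1·99 + 15; 99 = 6·15 + 9; 15 = 1·9 + 6; 9 = 1·6 + 3; 6 = 2·3 + 0. Last nonzero remainder: 3.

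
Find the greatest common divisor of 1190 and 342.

Euclid: 1190 = 3·342 + 164; 342 = 2·164 + 14; 164 = 11·14 + 10; 14 = 1·10 + 4; 10 = 2·4 + 2; 4 = 2·2 + 0. Last nonzero remainder: 2.

2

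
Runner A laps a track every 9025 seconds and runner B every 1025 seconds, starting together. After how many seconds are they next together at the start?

gcd first: 9025 = 8·1025 + 825; 1025 = 1·825 + 200; 825 = 4·200 + 25; 200 = 8·25 + 0 → gcd = 25
lcm = 9025·1025/gcd = 9250625/25 = 370025

370025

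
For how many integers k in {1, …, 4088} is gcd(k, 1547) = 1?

3044

Prime factors of 1547: 7, 13, 17. Count integers ≤ 4088 divisible by none of them.
By inclusion–exclusion: 4088 − ⌊4088/7⌋ − ⌊4088/13⌋ − ⌊4088/17⌋ + ⌊4088/91⌋ + ⌊4088/119⌋ + ⌊4088/221⌋ − ⌊4088/1547⌋ = 3044.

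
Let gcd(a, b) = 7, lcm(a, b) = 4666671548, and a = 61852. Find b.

Using ab = gcd(a,b)·lcm(a,b) = 7·4666671548 = 32666700836, we get b = 32666700836/61852 = 528143.

528143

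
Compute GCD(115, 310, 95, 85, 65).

gcd(115, 310): 310 = 2·115 + 80; 115 = 1·80 + 35; 80 = 2·35 + 10; 35 = 3·10 + 5; 10 = 2·5 + 0 → 5
gcd(5, 95): 95 = 19·5 + 0 → 5
gcd(5, 85): 85 = 17·5 + 0 → 5
gcd(5, 65): 65 = 13·5 + 0 → 5

5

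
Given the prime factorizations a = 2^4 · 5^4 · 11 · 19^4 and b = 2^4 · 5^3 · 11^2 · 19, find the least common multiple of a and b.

max exponent per prime: 2^4 · 5^4 · 11^2 · 19^4 = 157688410000

157688410000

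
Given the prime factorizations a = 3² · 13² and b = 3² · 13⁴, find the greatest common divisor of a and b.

min exponent per shared prime: 3² · 13² = 1521

1521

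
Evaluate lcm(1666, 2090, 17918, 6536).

157808484680

lcm(1666, 2090) = 1666·2090/gcd = 3481940/2 = 1740970
lcm(1740970, 17918) = 1740970·17918/gcd = 31194700460/34 = 917491190
lcm(917491190, 6536) = 917491190·6536/gcd = 5996722417840/38 = 157808484680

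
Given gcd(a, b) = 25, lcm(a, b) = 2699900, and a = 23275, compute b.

a·b = gcd·lcm = 25·2699900 = 67497500, so b = 67497500/23275 = 2900.

2900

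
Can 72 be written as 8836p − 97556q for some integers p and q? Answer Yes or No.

gcd(8836, 97556): 97556 = 11·8836 + 360; 8836 = 24·360 + 196; 360 = 1·196 + 164; 196 = 1·164 + 32; 164 = 5·32 + 4; 32 = 8·4 + 0 → 4
4 divides 72, so a solution exists.

Yes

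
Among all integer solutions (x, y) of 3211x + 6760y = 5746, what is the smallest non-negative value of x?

Euclid: 6760 = 2·3211 + 338; 3211 = 9·338 + 169; 338 = 2·169 + 0 → gcd = 169; 5746 = 169·34.
Back-substitution yields 3211·(19) + 6760·(-9) = 169, so one solution is x = 19·34 = 646, y = -9·34 = -306.
Solutions in x differ by 6760/169 = 40; the one in [0, 40) is 646 mod 40 = 6.

6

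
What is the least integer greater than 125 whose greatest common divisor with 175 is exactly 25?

Multiples of 25 above 125: 25·6, 25·7, … . Need the cofactor coprime to 175/25 = 7.
Checking s = 6, 7, … the first with gcd(s, 7) = 1 is s = 6, giving 150.

150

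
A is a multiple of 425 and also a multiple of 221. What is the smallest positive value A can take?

425 = 5² · 17; 221 = 13 · 17
max exponents: 5² · 13 · 17 = 5525

5525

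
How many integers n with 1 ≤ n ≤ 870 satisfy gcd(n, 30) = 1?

30 = 2·3·5. Inclusion–exclusion on these primes:
870 − ⌊870/2⌋ − ⌊870/3⌋ − ⌊870/5⌋ + ⌊870/6⌋ + ⌊870/10⌋ + ⌊870/15⌋ − ⌊870/30⌋ = 232

232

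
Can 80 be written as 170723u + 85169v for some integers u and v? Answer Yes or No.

By Bézout, 170723u + 85169v = 80 has integer solutions iff gcd(170723, 85169) | 80.
Euclid: 170723 = 2·85169 + 385; 85169 = 221·385 + 84; 385 = 4·84 + 49; 84 = 1·49 + 35; 49 = 1·35 + 14; 35 = 2·14 + 7; 14 = 2·7 + 0. gcd = 7; 80 mod 7 = 3. No.

No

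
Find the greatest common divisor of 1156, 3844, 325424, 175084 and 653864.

4

gcd(1156, 3844): 3844 = 3·1156 + 376; 1156 = 3·376 + 28; 376 = 13·28 + 12; 28 = 2·12 + 4; 12 = 3·4 + 0 → 4
gcd(4, 325424): 325424 = 81356·4 + 0 → 4
gcd(4, 175084): 175084 = 43771·4 + 0 → 4
gcd(4, 653864): 653864 = 163466·4 + 0 → 4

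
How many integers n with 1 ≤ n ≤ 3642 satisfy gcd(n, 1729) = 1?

Prime factors of 1729: 7, 13, 19. Count integers ≤ 3642 divisible by none of them.
By inclusion–exclusion: 3642 − ⌊3642/7⌋ − ⌊3642/13⌋ − ⌊3642/19⌋ + ⌊3642/91⌋ + ⌊3642/133⌋ + ⌊3642/247⌋ − ⌊3642/1729⌋ = 2730.

2730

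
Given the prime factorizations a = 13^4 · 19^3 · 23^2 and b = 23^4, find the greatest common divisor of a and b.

min exponent per shared prime: 23^2 = 529

529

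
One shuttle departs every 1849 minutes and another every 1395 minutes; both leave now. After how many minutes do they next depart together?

2579355

gcd first: 1849 = 1·1395 + 454; 1395 = 3·454 + 33; 454 = 13·33 + 25; 33 = 1·25 + 8; 25 = 3·8 + 1; 8 = 8·1 + 0 → gcd = 1
lcm = 1849·1395/gcd = 2579355/1 = 2579355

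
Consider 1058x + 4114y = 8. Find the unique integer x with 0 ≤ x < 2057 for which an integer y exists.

70

Euclid: 4114 = 3·1058 + 940; 1058 = 1·940 + 118; 940 = 7·118 + 114; 118 = 1·114 + 4; 114 = 28·4 + 2; 4 = 2·2 + 0 → gcd = 2; 8 = 2·4.
Back-substitution yields 1058·(-1011) + 4114·(260) = 2, so one solution is x = -1011·4 = -4044, y = 260·4 = 1040.
Solutions in x differ by 4114/2 = 2057; the one in [0, 2057) is -4044 mod 2057 = 70.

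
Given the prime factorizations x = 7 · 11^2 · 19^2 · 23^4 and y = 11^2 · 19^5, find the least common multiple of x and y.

586898175159373

max exponent per prime: 7 · 11^2 · 19^5 · 23^4 = 586898175159373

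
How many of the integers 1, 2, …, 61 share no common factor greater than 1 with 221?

221 = 13·17. Inclusion–exclusion on these primes:
61 − ⌊61/13⌋ − ⌊61/17⌋ + ⌊61/221⌋ = 54

54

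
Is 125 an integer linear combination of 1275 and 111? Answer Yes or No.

gcd(1275, 111): 1275 = 11·111 + 54; 111 = 2·54 + 3; 54 = 18·3 + 0 → 3
3 does not divide 125, so a solution does not exist.

No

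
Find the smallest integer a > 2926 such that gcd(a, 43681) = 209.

3135

gcd(a, 43681) = 209 forces 209 | a; write a = 209s. Then gcd(209s, 209·209) = 209·gcd(s, 209), so need gcd(s, 209) = 1.
209s > 2926 gives s ≥ 15. The least s ≥ 15 coprime to 209 is 15, so a = 209·15 = 3135.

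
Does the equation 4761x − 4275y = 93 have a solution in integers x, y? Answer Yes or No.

No

gcd(4761, 4275): 4761 = 1·4275 + 486; 4275 = 8·486 + 387; 486 = 1·387 + 99; 387 = 3·99 + 90; 99 = 1·90 + 9; 90 = 10·9 + 0 → 9
9 does not divide 93, so a solution does not exist.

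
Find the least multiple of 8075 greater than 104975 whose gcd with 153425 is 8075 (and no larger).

113050

gcd(m, 153425) = 8075 forces 8075 | m; write m = 8075s. Then gcd(8075s, 8075·19) = 8075·gcd(s, 19), so need gcd(s, 19) = 1.
8075s > 104975 gives s ≥ 14. The least s ≥ 14 coprime to 19 is 14, so m = 8075·14 = 113050.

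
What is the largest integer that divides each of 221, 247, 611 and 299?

gcd(221, 247): 247 = 1·221 + 26; 221 = 8·26 + 13; 26 = 2·13 + 0 → 13
gcd(13, 611): 611 = 47·13 + 0 → 13
gcd(13, 299): 299 = 23·13 + 0 → 13

13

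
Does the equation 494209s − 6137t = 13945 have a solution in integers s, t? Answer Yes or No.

By Bézout, 494209s − 6137t = 13945 has integer solutions iff gcd(494209, 6137) | 13945.
Euclid: 494209 = 80·6137 + 3249; 6137 = 1·3249 + 2888; 3249 = 1·2888 + 361; 2888 = 8·361 + 0. gcd = 361; 13945 mod 361 = 227. No.

No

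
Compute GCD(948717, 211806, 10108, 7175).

7

948717 = 3² · 7 · 11 · 37²; 211806 = 2 · 3² · 7 · 41²; 10108 = 2² · 7 · 19²; 7175 = 5² · 7 · 41
gcd takes min exponent of each prime: 7 = 7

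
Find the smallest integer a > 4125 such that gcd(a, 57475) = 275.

Multiples of 275 above 4125: 275·16, 275·17, … . Need the cofactor coprime to 57475/275 = 209.
Checking s = 16, 17, … the first with gcd(s, 209) = 1 is s = 16, giving 4400.

4400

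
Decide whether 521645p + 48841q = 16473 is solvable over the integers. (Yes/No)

Yes

gcd(521645, 48841): 521645 = 10·48841 + 33235; 48841 = 1·33235 + 15606; 33235 = 2·15606 + 2023; 15606 = 7·2023 + 1445; 2023 = 1·1445 + 578; 1445 = 2·578 + 289; 578 = 2·289 + 0 → 289
289 divides 16473, so a solution exists.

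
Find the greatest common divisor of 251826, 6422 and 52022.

gcd(251826, 6422): 251826 = 39·6422 + 1368; 6422 = 4·1368 + 950; 1368 = 1·950 + 418; 950 = 2·418 + 114; 418 = 3·114 + 76; 114 = 1·76 + 38; 76 = 2·38 + 0 → 38
gcd(38, 52022): 52022 = 1369·38 + 0 → 38

38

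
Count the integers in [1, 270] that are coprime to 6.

Prime factors of 6: 2, 3. Count integers ≤ 270 divisible by none of them.
By inclusion–exclusion: 270 − ⌊270/2⌋ − ⌊270/3⌋ + ⌊270/6⌋ = 90.

90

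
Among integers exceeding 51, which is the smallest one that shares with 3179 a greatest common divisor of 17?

3179 = 17·187. Any x with gcd(x, 3179) = 17 is a multiple of 17, say 17s, with s coprime to 187.
Need s > 51/17, so s ≥ 4. First s ≥ 4 with gcd(s, 187) = 1 is s = 4. Thus x = 17·4 = 68.

68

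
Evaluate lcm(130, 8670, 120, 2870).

130 = 2 · 5 · 13; 8670 = 2 · 3 · 5 · 17²; 120 = 2³ · 3 · 5; 2870 = 2 · 5 · 7 · 41
lcm takes max exponent of each prime: 2³ · 3 · 5 · 7 · 13 · 17² · 41 = 129391080

129391080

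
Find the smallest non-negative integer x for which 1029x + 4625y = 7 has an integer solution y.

Euclid: 4625 = 4·1029 + 509; 1029 = 2·509 + 11; 509 = 46·11 + 3; 11 = 3·3 + 2; 3 = 1·2 + 1; 2 = 2·1 + 0 → gcd = 1; 7 = 1·7.
Back-substitution yields 1029·(-1681) + 4625·(374) = 1, so one solution is x = -1681·7 = -11767, y = 374·7 = 2618.
Solutions in x differ by 4625/1 = 4625; the one in [0, 4625) is -11767 mod 4625 = 2108.

2108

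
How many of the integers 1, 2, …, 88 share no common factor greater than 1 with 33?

53

Prime factors of 33: 3, 11. Count integers ≤ 88 divisible by none of them.
By inclusion–exclusion: 88 − ⌊88/3⌋ − ⌊88/11⌋ + ⌊88/33⌋ = 53.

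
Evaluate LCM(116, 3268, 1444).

1800668

116 = 2² · 29; 3268 = 2² · 19 · 43; 1444 = 2² · 19²
lcm takes max exponent of each prime: 2² · 19² · 29 · 43 = 1800668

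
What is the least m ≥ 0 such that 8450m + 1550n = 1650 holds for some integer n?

9

gcd(8450, 1550) = 50 (Euclid: 8450 = 5·1550 + 700; 1550 = 2·700 + 150; 700 = 4·150 + 100; 150 = 1·100 + 50; 100 = 2·50 + 0), and 50 | 1650.
Extended Euclid: 8450·(-11) + 1550·(60) = 50. Scale by 33: m₀ = -363.
General solution m = m₀ + 31t; reducing mod 31 gives m = 9 (and n = -48).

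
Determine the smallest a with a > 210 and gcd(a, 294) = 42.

252

gcd(a, 294) = 42 forces 42 | a; write a = 42s. Then gcd(42s, 42·7) = 42·gcd(s, 7), so need gcd(s, 7) = 1.
42s > 210 gives s ≥ 6. The least s ≥ 6 coprime to 7 is 6, so a = 42·6 = 252.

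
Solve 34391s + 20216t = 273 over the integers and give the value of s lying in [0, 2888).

Euclid: 34391 = 1·20216 + 14175; 20216 = 1·14175 + 6041; 14175 = 2·6041 + 2093; 6041 = 2·2093 + 1855; 2093 = 1·1855 + 238; 1855 = 7·238 + 189; 238 = 1·189 + 49; 189 = 3·49 + 42; 49 = 1·42 + 7; 42 = 6·7 + 0 → gcd = 7; 273 = 7·39.
Back-substitution yields 34391·(425) + 20216·(-723) = 7, so one solution is s = 425·39 = 16575, t = -723·39 = -28197.
Solutions in s differ by 20216/7 = 2888; the one in [0, 2888) is 16575 mod 2888 = 2135.

2135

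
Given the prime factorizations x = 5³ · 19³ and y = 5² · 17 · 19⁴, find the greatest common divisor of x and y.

171475

min exponent per shared prime: 5² · 19³ = 171475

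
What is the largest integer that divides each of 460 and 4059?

1

Euclid: 4059 = 8·460 + 379; 460 = 1·379 + 81; 379 = 4·81 + 55; 81 = 1·55 + 26; 55 = 2·26 + 3; 26 = 8·3 + 2; 3 = 1·2 + 1; 2 = 2·1 + 0. Last nonzero remainder: 1.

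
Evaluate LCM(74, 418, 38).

74 = 2 · 37; 418 = 2 · 11 · 19; 38 = 2 · 19
lcm takes max exponent of each prime: 2 · 11 · 19 · 37 = 15466

15466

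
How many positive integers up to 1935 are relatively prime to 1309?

1421

Prime factors of 1309: 7, 11, 17. Count integers ≤ 1935 divisible by none of them.
By inclusion–exclusion: 1935 − ⌊1935/7⌋ − ⌊1935/11⌋ − ⌊1935/17⌋ + ⌊1935/77⌋ + ⌊1935/119⌋ + ⌊1935/187⌋ − ⌊1935/1309⌋ = 1421.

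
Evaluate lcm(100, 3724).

93100

100 = 2² · 5²; 3724 = 2² · 7² · 19
max exponents: 2² · 5² · 7² · 19 = 93100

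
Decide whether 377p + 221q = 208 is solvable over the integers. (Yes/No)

By Bézout, 377p + 221q = 208 has integer solutions iff gcd(377, 221) | 208.
Euclid: 377 = 1·221 + 156; 221 = 1·156 + 65; 156 = 2·65 + 26; 65 = 2·26 + 13; 26 = 2·13 + 0. gcd = 13; 208 mod 13 = 0. Yes.

Yes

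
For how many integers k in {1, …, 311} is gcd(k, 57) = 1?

Prime factors of 57: 3, 19. Count integers ≤ 311 divisible by none of them.
By inclusion–exclusion: 311 − ⌊311/3⌋ − ⌊311/19⌋ + ⌊311/57⌋ = 197.

197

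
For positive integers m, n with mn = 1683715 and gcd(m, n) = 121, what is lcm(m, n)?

13915

gcd·lcm = product, so lcm = 1683715/121 = 13915.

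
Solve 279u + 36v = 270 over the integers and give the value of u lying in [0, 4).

Euclid: 279 = 7·36 + 27; 36 = 1·27 + 9; 27 = 3·9 + 0 → gcd = 9; 270 = 9·30.
Back-substitution yields 279·(-1) + 36·(8) = 9, so one solution is u = -1·30 = -30, v = 8·30 = 240.
Solutions in u differ by 36/9 = 4; the one in [0, 4) is -30 mod 4 = 2.

2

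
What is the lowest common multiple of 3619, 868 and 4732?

3619 = 7 · 11 · 47; 868 = 2² · 7 · 31; 4732 = 2² · 7 · 13²
lcm takes max exponent of each prime: 2² · 7 · 11 · 13² · 31 · 47 = 75839764

75839764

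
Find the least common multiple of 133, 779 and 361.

103607

133 = 7 · 19; 779 = 19 · 41; 361 = 19²
lcm takes max exponent of each prime: 7 · 19² · 41 = 103607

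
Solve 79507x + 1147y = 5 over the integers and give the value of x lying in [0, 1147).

Reduce mod 1147: 79507x ≡ 5 (mod 1147). With g = gcd(79507, 1147) = 1 dividing 5, divide through: 79507x ≡ 5 (mod 1147).
Since gcd(79507, 1147) = 1, x ≡ 5·(79507)⁻¹ ≡ 104 (mod 1147). Smallest non-negative: 104.

104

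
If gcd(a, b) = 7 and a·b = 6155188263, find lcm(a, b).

879312609

gcd·lcm = product, so lcm = 6155188263/7 = 879312609.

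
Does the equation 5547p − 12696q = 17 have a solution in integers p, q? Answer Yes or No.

No

By Bézout, 5547p − 12696q = 17 has integer solutions iff gcd(5547, 12696) | 17.
Euclid: 12696 = 2·5547 + 1602; 5547 = 3·1602 + 741; 1602 = 2·741 + 120; 741 = 6·120 + 21; 120 = 5·21 + 15; 21 = 1·15 + 6; 15 = 2·6 + 3; 6 = 2·3 + 0. gcd = 3; 17 mod 3 = 2. No.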